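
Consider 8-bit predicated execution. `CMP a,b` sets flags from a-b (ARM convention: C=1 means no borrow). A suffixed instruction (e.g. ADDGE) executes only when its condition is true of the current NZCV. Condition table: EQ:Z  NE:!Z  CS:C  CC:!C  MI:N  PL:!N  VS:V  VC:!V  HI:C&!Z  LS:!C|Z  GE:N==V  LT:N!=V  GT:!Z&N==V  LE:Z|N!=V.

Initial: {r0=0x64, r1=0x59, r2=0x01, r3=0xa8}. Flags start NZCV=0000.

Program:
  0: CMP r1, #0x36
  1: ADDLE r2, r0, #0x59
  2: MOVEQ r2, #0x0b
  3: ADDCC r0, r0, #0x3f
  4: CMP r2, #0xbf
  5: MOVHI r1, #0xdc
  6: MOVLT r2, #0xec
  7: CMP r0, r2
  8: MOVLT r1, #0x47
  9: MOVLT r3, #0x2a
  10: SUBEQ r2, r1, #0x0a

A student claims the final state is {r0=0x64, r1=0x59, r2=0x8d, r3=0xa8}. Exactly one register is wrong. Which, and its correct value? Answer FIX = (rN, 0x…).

FIX = (r2, 0x01)

[0] flags=0010 → (cmp)
[1] flags=0010 LE?F → skip
[2] flags=0010 EQ?F → skip
[3] flags=0010 CC?F → skip
[4] flags=0000 → (cmp)
[5] flags=0000 HI?F → skip
[6] flags=0000 LT?F → skip
[7] flags=0010 → (cmp)
[8] flags=0010 LT?F → skip
[9] flags=0010 LT?F → skip
[10] flags=0010 EQ?F → skip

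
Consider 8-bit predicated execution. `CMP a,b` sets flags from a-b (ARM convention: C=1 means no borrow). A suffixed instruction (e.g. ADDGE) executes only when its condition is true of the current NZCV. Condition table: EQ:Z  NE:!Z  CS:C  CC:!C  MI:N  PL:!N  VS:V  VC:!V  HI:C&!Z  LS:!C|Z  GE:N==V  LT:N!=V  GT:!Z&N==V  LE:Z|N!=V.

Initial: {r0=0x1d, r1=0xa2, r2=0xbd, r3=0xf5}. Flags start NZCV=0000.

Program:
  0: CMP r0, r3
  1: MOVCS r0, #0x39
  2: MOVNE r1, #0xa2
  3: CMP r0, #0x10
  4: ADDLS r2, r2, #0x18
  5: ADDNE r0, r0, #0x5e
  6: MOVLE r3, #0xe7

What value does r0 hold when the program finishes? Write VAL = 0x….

VAL = 0x7b

[0] flags=0000 → (cmp)
[1] flags=0000 CS?F → skip
[2] flags=0000 NE?T → r1=0xa2
[3] flags=0010 → (cmp)
[4] flags=0010 LS?F → skip
[5] flags=0010 NE?T → r0=0x7b
[6] flags=0010 LE?F → skip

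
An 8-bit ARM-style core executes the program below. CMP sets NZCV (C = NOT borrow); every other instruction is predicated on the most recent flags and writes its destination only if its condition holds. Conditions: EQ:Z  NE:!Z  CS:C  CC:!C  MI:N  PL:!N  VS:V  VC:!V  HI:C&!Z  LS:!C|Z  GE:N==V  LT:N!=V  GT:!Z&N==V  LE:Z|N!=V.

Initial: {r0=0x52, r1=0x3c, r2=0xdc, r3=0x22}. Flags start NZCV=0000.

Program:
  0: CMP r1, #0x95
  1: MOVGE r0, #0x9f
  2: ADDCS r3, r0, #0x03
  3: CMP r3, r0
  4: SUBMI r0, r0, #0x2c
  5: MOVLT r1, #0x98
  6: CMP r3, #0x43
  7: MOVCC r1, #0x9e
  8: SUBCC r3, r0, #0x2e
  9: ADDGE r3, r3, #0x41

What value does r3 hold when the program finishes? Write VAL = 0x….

[0] flags=1001 → (cmp)
[1] flags=1001 GE?T → r0=0x9f
[2] flags=1001 CS?F → skip
[3] flags=1001 → (cmp)
[4] flags=1001 MI?T → r0=0x73
[5] flags=1001 LT?F → skip
[6] flags=1000 → (cmp)
[7] flags=1000 CC?T → r1=0x9e
[8] flags=1000 CC?T → r3=0x45
[9] flags=1000 GE?F → skip

VAL = 0x45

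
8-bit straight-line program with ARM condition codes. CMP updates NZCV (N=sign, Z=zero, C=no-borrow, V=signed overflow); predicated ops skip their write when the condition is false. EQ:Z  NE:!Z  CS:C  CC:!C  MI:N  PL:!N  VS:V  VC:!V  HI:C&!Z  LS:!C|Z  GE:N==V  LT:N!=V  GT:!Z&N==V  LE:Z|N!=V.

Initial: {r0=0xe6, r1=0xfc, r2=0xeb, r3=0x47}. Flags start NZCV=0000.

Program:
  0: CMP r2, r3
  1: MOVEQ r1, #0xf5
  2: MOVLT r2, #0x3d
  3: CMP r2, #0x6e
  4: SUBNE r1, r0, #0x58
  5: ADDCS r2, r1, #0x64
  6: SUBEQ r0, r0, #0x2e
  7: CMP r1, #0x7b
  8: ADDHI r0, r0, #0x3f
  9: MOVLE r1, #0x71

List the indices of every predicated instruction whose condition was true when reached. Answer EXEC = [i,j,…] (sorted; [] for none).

EXEC = [2,4,8,9]

0: ✓ CMP  NZCV=1010
1: · MOVEQ
2: ✓ MOVLT  r2←0x3d
3: ✓ CMP  NZCV=1000
4: ✓ SUBNE  r1←0x8e
5: · ADDCS
6: · SUBEQ
7: ✓ CMP  NZCV=0011
8: ✓ ADDHI  r0←0x25
9: ✓ MOVLE  r1←0x71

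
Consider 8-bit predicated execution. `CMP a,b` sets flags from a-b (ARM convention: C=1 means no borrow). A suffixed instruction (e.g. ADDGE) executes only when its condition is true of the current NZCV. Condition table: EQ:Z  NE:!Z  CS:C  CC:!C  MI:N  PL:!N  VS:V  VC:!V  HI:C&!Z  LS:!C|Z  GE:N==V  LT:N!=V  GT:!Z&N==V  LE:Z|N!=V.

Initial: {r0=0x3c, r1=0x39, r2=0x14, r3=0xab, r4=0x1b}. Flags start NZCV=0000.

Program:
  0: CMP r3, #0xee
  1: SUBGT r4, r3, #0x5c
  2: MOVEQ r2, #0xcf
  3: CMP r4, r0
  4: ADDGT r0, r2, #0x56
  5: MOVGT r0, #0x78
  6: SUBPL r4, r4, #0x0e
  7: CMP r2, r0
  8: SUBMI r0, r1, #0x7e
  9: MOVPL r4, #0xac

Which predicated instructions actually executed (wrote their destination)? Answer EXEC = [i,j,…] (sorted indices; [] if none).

EXEC = [8]

0: ✓ CMP  NZCV=1000
1: · SUBGT
2: · MOVEQ
3: ✓ CMP  NZCV=1000
4: · ADDGT
5: · MOVGT
6: · SUBPL
7: ✓ CMP  NZCV=1000
8: ✓ SUBMI  r0←0xbb
9: · MOVPL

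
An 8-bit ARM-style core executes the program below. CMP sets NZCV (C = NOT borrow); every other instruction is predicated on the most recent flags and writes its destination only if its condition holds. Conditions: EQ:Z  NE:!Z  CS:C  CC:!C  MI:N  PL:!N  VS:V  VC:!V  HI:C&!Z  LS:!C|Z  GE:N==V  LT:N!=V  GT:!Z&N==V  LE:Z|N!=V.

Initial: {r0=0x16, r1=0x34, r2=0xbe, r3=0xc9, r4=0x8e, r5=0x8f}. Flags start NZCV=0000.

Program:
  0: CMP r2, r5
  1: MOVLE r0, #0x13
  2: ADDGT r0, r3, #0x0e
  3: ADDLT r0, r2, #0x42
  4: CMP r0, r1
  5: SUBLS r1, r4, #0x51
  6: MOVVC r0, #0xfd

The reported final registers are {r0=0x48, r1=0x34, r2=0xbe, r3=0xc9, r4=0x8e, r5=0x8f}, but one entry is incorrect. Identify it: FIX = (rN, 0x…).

0: ✓ CMP  NZCV=0010
1: · MOVLE
2: ✓ ADDGT  r0←0xd7
3: · ADDLT
4: ✓ CMP  NZCV=1010
5: · SUBLS
6: ✓ MOVVC  r0←0xfd

FIX = (r0, 0xfd)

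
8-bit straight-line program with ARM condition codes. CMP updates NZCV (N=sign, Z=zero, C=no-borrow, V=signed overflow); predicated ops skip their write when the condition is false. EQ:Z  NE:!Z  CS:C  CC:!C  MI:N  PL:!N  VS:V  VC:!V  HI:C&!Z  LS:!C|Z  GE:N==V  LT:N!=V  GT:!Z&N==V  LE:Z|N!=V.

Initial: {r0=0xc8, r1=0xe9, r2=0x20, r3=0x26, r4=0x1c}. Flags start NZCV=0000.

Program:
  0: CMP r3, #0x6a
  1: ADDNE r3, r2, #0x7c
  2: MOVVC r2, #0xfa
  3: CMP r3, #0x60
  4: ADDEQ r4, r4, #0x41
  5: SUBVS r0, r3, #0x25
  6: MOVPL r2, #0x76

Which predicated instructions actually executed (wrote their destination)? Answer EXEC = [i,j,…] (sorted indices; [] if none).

[0] flags=1000 → (cmp)
[1] flags=1000 NE?T → r3=0x9c
[2] flags=1000 VC?T → r2=0xfa
[3] flags=0011 → (cmp)
[4] flags=0011 EQ?F → skip
[5] flags=0011 VS?T → r0=0x77
[6] flags=0011 PL?T → r2=0x76

EXEC = [1,2,5,6]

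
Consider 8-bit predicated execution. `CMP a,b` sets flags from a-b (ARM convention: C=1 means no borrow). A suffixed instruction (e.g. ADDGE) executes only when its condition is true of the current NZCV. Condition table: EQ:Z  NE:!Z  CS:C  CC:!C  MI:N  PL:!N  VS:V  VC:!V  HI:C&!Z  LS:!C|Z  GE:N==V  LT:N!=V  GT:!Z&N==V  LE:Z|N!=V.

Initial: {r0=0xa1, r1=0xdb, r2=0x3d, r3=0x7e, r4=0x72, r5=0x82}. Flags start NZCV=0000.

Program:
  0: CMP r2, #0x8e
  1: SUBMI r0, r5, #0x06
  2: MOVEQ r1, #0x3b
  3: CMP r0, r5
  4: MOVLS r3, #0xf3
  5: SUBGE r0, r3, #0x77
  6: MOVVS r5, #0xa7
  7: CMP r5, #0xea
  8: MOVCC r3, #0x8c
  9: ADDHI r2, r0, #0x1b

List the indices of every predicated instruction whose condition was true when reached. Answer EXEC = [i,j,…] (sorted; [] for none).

[0] flags=1001 → (cmp)
[1] flags=1001 MI?T → r0=0x7c
[2] flags=1001 EQ?F → skip
[3] flags=1001 → (cmp)
[4] flags=1001 LS?T → r3=0xf3
[5] flags=1001 GE?T → r0=0x7c
[6] flags=1001 VS?T → r5=0xa7
[7] flags=1000 → (cmp)
[8] flags=1000 CC?T → r3=0x8c
[9] flags=1000 HI?F → skip

EXEC = [1,4,5,6,8]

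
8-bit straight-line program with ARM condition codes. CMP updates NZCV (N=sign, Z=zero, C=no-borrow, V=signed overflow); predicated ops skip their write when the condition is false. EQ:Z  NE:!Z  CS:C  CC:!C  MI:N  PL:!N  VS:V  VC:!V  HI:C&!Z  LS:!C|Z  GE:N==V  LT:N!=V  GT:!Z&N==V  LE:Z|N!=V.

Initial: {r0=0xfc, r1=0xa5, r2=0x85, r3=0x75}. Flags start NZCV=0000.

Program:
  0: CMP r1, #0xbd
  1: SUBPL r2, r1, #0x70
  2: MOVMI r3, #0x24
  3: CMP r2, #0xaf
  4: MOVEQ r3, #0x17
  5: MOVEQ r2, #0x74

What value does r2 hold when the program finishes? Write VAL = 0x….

[0] flags=1000 → (cmp)
[1] flags=1000 PL?F → skip
[2] flags=1000 MI?T → r3=0x24
[3] flags=1000 → (cmp)
[4] flags=1000 EQ?F → skip
[5] flags=1000 EQ?F → skip

VAL = 0x85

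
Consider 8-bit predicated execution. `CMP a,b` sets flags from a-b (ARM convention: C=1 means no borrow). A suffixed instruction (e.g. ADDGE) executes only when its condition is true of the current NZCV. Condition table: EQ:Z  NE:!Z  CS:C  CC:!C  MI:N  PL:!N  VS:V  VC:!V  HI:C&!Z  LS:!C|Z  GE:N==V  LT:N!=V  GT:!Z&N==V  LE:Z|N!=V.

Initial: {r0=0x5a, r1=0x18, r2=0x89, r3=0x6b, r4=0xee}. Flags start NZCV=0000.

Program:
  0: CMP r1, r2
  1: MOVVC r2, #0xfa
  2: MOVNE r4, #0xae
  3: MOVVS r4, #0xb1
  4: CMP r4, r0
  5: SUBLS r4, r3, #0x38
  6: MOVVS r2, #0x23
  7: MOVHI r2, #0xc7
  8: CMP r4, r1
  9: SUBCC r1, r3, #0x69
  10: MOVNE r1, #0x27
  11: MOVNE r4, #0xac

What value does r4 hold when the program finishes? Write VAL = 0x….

0: ✓ CMP  NZCV=1001
1: · MOVVC
2: ✓ MOVNE  r4←0xae
3: ✓ MOVVS  r4←0xb1
4: ✓ CMP  NZCV=0011
5: · SUBLS
6: ✓ MOVVS  r2←0x23
7: ✓ MOVHI  r2←0xc7
8: ✓ CMP  NZCV=1010
9: · SUBCC
10: ✓ MOVNE  r1←0x27
11: ✓ MOVNE  r4←0xac

VAL = 0xac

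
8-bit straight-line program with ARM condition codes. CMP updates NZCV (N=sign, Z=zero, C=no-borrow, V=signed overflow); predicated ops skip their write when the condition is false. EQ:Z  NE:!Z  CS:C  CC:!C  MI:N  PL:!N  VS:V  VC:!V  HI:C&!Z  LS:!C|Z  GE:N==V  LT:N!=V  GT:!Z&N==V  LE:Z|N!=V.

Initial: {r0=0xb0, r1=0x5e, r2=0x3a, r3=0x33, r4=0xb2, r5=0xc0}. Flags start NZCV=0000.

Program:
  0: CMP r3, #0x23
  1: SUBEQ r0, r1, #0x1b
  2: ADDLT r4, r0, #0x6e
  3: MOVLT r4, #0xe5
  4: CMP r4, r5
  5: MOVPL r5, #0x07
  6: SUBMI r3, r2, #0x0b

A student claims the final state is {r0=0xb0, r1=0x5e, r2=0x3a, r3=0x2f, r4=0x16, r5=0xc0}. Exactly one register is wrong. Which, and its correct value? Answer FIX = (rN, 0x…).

FIX = (r4, 0xb2)

[0] flags=0010 → (cmp)
[1] flags=0010 EQ?F → skip
[2] flags=0010 LT?F → skip
[3] flags=0010 LT?F → skip
[4] flags=1000 → (cmp)
[5] flags=1000 PL?F → skip
[6] flags=1000 MI?T → r3=0x2f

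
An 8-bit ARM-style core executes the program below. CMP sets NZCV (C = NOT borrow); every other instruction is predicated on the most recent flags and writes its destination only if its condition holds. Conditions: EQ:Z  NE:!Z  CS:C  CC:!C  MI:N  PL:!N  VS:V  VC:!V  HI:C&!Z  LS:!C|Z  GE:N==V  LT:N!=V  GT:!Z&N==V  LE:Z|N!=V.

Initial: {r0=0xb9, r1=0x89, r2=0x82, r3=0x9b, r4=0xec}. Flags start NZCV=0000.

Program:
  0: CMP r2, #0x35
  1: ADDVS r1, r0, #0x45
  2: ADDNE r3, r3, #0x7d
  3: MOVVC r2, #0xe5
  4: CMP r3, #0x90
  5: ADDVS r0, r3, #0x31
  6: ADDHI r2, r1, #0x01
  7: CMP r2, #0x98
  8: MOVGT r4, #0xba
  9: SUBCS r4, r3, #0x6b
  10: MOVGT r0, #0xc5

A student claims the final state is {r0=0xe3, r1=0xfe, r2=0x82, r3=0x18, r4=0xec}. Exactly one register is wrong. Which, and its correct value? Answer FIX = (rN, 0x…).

[0] flags=0011 → (cmp)
[1] flags=0011 VS?T → r1=0xfe
[2] flags=0011 NE?T → r3=0x18
[3] flags=0011 VC?F → skip
[4] flags=1001 → (cmp)
[5] flags=1001 VS?T → r0=0x49
[6] flags=1001 HI?F → skip
[7] flags=1000 → (cmp)
[8] flags=1000 GT?F → skip
[9] flags=1000 CS?F → skip
[10] flags=1000 GT?F → skip

FIX = (r0, 0x49)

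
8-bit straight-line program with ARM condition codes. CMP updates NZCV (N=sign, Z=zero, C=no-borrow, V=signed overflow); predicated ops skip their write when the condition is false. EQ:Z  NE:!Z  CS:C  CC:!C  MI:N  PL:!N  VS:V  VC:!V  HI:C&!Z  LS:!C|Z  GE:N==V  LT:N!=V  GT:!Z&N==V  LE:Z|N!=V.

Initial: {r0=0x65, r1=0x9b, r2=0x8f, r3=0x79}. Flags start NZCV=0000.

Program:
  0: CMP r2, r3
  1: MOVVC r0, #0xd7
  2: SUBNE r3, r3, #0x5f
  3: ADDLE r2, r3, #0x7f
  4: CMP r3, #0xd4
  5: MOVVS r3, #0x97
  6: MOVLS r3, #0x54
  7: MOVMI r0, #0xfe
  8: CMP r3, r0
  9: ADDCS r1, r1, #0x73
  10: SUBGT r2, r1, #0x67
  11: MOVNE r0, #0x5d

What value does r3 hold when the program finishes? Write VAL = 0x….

0: ✓ CMP  NZCV=0011
1: · MOVVC
2: ✓ SUBNE  r3←0x1a
3: ✓ ADDLE  r2←0x99
4: ✓ CMP  NZCV=0000
5: · MOVVS
6: ✓ MOVLS  r3←0x54
7: · MOVMI
8: ✓ CMP  NZCV=1000
9: · ADDCS
10: · SUBGT
11: ✓ MOVNE  r0←0x5d

VAL = 0x54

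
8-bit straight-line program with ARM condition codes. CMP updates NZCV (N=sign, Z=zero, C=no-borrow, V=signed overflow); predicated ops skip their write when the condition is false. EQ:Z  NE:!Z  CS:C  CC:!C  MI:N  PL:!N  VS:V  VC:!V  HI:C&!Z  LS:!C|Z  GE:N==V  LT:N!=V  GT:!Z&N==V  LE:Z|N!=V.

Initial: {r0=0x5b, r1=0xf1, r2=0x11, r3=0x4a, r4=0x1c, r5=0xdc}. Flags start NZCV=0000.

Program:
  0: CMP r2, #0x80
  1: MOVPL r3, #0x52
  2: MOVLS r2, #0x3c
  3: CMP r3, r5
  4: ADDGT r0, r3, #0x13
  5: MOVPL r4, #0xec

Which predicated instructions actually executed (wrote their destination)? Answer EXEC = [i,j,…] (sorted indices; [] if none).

0: ✓ CMP  NZCV=1001
1: · MOVPL
2: ✓ MOVLS  r2←0x3c
3: ✓ CMP  NZCV=0000
4: ✓ ADDGT  r0←0x5d
5: ✓ MOVPL  r4←0xec

EXEC = [2,4,5]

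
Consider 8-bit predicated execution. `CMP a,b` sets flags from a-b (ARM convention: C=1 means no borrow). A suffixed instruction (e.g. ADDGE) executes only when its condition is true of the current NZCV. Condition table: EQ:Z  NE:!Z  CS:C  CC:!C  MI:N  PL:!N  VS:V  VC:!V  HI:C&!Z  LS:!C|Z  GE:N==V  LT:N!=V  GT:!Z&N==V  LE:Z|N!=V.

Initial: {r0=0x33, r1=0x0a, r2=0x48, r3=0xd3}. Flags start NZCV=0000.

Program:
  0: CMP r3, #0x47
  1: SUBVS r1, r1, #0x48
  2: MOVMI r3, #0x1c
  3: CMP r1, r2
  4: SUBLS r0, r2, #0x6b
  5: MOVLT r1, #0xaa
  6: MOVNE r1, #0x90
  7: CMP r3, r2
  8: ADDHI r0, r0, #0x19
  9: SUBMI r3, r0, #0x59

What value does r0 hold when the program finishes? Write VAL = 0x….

[0] flags=1010 → (cmp)
[1] flags=1010 VS?F → skip
[2] flags=1010 MI?T → r3=0x1c
[3] flags=1000 → (cmp)
[4] flags=1000 LS?T → r0=0xdd
[5] flags=1000 LT?T → r1=0xaa
[6] flags=1000 NE?T → r1=0x90
[7] flags=1000 → (cmp)
[8] flags=1000 HI?F → skip
[9] flags=1000 MI?T → r3=0x84

VAL = 0xdd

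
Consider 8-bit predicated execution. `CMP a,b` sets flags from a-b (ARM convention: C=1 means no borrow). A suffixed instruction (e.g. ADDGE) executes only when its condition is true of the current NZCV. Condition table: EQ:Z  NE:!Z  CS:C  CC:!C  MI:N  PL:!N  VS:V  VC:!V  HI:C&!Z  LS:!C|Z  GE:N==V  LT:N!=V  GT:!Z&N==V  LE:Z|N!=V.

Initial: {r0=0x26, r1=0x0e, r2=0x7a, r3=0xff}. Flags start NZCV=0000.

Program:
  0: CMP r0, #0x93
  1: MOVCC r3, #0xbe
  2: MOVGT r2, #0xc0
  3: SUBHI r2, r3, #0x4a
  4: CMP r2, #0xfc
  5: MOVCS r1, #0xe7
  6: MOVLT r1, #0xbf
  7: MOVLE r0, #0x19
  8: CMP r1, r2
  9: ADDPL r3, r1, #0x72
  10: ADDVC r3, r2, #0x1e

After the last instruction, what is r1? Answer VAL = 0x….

VAL = 0xbf

0: ✓ CMP  NZCV=1001
1: ✓ MOVCC  r3←0xbe
2: ✓ MOVGT  r2←0xc0
3: · SUBHI
4: ✓ CMP  NZCV=1000
5: · MOVCS
6: ✓ MOVLT  r1←0xbf
7: ✓ MOVLE  r0←0x19
8: ✓ CMP  NZCV=1000
9: · ADDPL
10: ✓ ADDVC  r3←0xde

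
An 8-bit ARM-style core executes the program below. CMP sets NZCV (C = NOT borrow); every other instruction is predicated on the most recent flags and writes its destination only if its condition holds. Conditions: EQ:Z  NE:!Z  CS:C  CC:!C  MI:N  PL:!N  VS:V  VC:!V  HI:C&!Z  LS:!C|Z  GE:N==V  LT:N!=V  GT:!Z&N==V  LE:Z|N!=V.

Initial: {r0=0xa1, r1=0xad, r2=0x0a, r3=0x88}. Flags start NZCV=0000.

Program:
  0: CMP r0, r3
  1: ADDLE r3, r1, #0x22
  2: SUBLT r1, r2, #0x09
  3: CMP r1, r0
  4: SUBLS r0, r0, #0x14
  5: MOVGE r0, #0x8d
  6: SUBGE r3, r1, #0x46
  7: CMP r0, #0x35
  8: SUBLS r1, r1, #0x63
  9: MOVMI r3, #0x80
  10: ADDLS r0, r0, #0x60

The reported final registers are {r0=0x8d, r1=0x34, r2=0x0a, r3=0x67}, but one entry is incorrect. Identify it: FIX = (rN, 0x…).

FIX = (r1, 0xad)

0: ✓ CMP  NZCV=0010
1: · ADDLE
2: · SUBLT
3: ✓ CMP  NZCV=0010
4: · SUBLS
5: ✓ MOVGE  r0←0x8d
6: ✓ SUBGE  r3←0x67
7: ✓ CMP  NZCV=0011
8: · SUBLS
9: · MOVMI
10: · ADDLS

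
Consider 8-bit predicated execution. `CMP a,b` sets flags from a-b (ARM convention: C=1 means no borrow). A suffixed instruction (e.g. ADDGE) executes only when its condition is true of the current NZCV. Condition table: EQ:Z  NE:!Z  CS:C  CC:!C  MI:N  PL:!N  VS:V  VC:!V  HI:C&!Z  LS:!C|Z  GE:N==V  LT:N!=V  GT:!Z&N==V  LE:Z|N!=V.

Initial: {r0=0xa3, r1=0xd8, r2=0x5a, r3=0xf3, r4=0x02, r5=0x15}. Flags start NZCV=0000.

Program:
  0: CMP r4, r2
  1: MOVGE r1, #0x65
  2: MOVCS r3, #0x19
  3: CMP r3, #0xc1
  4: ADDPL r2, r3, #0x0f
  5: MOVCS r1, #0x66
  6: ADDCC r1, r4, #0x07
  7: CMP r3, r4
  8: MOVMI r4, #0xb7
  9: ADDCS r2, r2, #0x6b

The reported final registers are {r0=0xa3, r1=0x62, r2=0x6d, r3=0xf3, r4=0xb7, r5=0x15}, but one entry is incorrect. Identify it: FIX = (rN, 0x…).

0: ✓ CMP  NZCV=1000
1: · MOVGE
2: · MOVCS
3: ✓ CMP  NZCV=0010
4: ✓ ADDPL  r2←0x02
5: ✓ MOVCS  r1←0x66
6: · ADDCC
7: ✓ CMP  NZCV=1010
8: ✓ MOVMI  r4←0xb7
9: ✓ ADDCS  r2←0x6d

FIX = (r1, 0x66)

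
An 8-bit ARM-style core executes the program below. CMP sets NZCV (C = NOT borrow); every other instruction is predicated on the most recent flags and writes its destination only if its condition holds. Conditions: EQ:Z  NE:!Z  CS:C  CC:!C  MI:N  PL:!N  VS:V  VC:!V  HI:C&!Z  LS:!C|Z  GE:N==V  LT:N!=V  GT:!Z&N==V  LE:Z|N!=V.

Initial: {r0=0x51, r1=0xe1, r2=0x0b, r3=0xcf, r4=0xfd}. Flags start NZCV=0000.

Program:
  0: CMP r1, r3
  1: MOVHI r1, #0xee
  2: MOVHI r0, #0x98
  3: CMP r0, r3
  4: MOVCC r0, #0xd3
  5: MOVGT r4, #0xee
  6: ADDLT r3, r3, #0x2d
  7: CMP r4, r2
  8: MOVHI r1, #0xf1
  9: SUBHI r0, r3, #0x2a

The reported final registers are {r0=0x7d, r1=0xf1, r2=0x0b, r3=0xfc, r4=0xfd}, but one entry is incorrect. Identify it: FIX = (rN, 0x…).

0: ✓ CMP  NZCV=0010
1: ✓ MOVHI  r1←0xee
2: ✓ MOVHI  r0←0x98
3: ✓ CMP  NZCV=1000
4: ✓ MOVCC  r0←0xd3
5: · MOVGT
6: ✓ ADDLT  r3←0xfc
7: ✓ CMP  NZCV=1010
8: ✓ MOVHI  r1←0xf1
9: ✓ SUBHI  r0←0xd2

FIX = (r0, 0xd2)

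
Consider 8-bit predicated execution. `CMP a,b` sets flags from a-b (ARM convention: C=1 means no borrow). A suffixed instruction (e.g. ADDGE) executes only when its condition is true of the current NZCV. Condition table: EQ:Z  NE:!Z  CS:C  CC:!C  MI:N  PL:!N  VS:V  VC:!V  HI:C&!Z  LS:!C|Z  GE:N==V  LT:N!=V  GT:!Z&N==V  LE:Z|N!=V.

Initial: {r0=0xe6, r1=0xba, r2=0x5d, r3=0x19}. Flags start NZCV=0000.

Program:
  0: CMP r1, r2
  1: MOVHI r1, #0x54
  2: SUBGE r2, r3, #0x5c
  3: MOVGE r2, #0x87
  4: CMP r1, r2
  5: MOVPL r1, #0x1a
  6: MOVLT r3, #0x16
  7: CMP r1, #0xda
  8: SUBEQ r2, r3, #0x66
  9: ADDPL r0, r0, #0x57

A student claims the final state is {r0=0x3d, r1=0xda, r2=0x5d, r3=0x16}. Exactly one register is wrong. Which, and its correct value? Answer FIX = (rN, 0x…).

FIX = (r1, 0x54)

[0] flags=0011 → (cmp)
[1] flags=0011 HI?T → r1=0x54
[2] flags=0011 GE?F → skip
[3] flags=0011 GE?F → skip
[4] flags=1000 → (cmp)
[5] flags=1000 PL?F → skip
[6] flags=1000 LT?T → r3=0x16
[7] flags=0000 → (cmp)
[8] flags=0000 EQ?F → skip
[9] flags=0000 PL?T → r0=0x3d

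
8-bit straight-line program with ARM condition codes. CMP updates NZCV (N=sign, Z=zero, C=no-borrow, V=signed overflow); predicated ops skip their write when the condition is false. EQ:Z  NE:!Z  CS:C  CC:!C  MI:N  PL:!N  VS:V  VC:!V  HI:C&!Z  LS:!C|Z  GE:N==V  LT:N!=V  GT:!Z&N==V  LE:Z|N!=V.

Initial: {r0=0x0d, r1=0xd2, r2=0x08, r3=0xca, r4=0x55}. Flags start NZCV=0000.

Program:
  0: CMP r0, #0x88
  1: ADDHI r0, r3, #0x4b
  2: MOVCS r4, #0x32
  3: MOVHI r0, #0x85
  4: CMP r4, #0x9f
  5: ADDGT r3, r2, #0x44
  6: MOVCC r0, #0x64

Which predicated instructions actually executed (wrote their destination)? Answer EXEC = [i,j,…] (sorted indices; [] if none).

EXEC = [5,6]

[0] flags=1001 → (cmp)
[1] flags=1001 HI?F → skip
[2] flags=1001 CS?F → skip
[3] flags=1001 HI?F → skip
[4] flags=1001 → (cmp)
[5] flags=1001 GT?T → r3=0x4c
[6] flags=1001 CC?T → r0=0x64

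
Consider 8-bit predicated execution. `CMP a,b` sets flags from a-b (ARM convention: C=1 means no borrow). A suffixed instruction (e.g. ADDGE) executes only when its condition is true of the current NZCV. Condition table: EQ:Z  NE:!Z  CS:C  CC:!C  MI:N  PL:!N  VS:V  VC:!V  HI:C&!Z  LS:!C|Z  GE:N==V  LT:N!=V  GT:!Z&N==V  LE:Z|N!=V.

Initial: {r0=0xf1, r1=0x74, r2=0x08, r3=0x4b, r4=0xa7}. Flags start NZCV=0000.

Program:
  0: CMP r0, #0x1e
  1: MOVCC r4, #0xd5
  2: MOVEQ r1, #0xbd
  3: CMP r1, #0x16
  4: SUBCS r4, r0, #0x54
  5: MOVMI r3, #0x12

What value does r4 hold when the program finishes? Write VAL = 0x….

[0] flags=1010 → (cmp)
[1] flags=1010 CC?F → skip
[2] flags=1010 EQ?F → skip
[3] flags=0010 → (cmp)
[4] flags=0010 CS?T → r4=0x9d
[5] flags=0010 MI?F → skip

VAL = 0x9d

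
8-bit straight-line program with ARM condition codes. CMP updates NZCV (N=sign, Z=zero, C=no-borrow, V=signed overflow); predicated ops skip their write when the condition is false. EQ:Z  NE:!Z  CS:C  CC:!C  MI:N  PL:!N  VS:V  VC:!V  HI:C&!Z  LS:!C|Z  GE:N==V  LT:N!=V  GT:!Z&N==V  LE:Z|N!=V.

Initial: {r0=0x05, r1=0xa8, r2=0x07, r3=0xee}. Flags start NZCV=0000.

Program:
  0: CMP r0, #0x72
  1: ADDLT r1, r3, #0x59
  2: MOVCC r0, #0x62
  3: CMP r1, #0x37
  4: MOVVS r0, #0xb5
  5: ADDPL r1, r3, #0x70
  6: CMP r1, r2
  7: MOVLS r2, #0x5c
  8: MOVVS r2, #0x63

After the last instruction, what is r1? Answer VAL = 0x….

VAL = 0x5e

0: ✓ CMP  NZCV=1000
1: ✓ ADDLT  r1←0x47
2: ✓ MOVCC  r0←0x62
3: ✓ CMP  NZCV=0010
4: · MOVVS
5: ✓ ADDPL  r1←0x5e
6: ✓ CMP  NZCV=0010
7: · MOVLS
8: · MOVVS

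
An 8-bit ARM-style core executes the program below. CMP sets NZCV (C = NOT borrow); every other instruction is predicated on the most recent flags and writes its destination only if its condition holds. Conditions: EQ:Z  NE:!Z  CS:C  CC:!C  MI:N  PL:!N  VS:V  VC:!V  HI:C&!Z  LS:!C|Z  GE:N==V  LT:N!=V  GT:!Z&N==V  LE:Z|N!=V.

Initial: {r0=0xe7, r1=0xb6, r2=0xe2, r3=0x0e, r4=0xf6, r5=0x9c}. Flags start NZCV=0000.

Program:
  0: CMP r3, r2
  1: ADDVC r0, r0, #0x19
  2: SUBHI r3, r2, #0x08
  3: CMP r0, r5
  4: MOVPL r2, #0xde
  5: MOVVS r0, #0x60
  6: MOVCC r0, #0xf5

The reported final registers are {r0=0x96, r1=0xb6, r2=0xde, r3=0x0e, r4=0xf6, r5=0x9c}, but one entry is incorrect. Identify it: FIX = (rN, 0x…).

FIX = (r0, 0xf5)

[0] flags=0000 → (cmp)
[1] flags=0000 VC?T → r0=0x00
[2] flags=0000 HI?F → skip
[3] flags=0000 → (cmp)
[4] flags=0000 PL?T → r2=0xde
[5] flags=0000 VS?F → skip
[6] flags=0000 CC?T → r0=0xf5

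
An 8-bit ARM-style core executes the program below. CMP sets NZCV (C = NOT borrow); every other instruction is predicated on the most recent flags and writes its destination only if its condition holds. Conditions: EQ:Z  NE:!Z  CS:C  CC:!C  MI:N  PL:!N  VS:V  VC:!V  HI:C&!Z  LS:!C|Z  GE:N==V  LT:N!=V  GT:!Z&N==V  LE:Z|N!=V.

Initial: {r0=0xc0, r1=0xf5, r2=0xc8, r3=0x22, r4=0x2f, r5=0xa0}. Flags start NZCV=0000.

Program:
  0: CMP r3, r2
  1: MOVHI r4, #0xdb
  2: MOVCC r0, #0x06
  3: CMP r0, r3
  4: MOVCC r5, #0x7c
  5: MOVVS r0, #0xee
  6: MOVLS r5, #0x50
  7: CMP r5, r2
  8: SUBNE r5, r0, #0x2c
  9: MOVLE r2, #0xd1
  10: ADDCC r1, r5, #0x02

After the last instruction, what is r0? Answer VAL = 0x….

0: ✓ CMP  NZCV=0000
1: · MOVHI
2: ✓ MOVCC  r0←0x06
3: ✓ CMP  NZCV=1000
4: ✓ MOVCC  r5←0x7c
5: · MOVVS
6: ✓ MOVLS  r5←0x50
7: ✓ CMP  NZCV=1001
8: ✓ SUBNE  r5←0xda
9: · MOVLE
10: ✓ ADDCC  r1←0xdc

VAL = 0x06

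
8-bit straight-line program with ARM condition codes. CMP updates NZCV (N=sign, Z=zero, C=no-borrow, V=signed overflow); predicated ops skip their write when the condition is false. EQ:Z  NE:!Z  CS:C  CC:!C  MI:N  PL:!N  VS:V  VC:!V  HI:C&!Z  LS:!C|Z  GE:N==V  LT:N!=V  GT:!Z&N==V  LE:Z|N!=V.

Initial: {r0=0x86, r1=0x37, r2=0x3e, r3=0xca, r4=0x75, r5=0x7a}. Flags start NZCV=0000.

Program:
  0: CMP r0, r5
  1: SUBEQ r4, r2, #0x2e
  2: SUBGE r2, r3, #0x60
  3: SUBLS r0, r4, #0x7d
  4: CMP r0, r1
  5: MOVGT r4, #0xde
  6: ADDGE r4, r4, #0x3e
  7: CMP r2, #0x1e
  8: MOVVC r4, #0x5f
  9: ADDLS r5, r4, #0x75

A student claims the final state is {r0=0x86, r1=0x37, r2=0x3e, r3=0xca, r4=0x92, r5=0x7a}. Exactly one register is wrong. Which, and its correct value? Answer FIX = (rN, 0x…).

0: ✓ CMP  NZCV=0011
1: · SUBEQ
2: · SUBGE
3: · SUBLS
4: ✓ CMP  NZCV=0011
5: · MOVGT
6: · ADDGE
7: ✓ CMP  NZCV=0010
8: ✓ MOVVC  r4←0x5f
9: · ADDLS

FIX = (r4, 0x5f)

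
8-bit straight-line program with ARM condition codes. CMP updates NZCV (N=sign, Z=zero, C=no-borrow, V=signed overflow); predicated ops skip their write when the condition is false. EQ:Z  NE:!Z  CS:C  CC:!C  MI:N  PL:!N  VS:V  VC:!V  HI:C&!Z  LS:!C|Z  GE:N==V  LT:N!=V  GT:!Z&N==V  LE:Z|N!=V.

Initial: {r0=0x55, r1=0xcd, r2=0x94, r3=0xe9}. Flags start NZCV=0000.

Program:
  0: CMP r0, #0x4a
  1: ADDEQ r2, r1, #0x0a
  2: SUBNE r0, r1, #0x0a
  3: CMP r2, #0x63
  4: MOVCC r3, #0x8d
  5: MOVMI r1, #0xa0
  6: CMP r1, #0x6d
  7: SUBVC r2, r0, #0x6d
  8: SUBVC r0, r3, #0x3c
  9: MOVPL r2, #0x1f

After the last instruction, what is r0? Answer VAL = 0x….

[0] flags=0010 → (cmp)
[1] flags=0010 EQ?F → skip
[2] flags=0010 NE?T → r0=0xc3
[3] flags=0011 → (cmp)
[4] flags=0011 CC?F → skip
[5] flags=0011 MI?F → skip
[6] flags=0011 → (cmp)
[7] flags=0011 VC?F → skip
[8] flags=0011 VC?F → skip
[9] flags=0011 PL?T → r2=0x1f

VAL = 0xc3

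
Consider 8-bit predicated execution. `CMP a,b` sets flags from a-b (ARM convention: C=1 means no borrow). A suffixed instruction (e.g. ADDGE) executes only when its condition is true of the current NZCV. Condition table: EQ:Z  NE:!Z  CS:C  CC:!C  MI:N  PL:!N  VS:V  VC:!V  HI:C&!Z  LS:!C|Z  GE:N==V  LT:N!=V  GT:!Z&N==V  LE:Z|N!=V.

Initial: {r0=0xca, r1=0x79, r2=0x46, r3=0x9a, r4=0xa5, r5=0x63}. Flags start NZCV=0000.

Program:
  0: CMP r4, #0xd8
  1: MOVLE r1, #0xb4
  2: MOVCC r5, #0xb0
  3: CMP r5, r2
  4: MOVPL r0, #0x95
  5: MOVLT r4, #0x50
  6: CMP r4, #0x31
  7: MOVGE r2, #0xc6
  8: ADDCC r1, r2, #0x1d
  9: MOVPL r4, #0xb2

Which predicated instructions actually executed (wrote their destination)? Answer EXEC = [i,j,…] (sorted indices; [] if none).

EXEC = [1,2,4,5,7,9]

[0] flags=1000 → (cmp)
[1] flags=1000 LE?T → r1=0xb4
[2] flags=1000 CC?T → r5=0xb0
[3] flags=0011 → (cmp)
[4] flags=0011 PL?T → r0=0x95
[5] flags=0011 LT?T → r4=0x50
[6] flags=0010 → (cmp)
[7] flags=0010 GE?T → r2=0xc6
[8] flags=0010 CC?F → skip
[9] flags=0010 PL?T → r4=0xb2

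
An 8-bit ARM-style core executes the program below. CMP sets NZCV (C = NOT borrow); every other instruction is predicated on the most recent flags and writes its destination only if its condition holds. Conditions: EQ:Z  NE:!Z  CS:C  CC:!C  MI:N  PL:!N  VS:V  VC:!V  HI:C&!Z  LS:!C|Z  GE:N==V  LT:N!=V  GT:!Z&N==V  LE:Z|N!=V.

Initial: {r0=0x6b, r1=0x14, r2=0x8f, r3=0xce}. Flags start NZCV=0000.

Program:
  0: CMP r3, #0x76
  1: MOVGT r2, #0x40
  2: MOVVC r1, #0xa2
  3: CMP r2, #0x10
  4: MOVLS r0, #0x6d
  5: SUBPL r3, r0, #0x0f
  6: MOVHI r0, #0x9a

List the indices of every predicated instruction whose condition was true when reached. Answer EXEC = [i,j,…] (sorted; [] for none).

0: ✓ CMP  NZCV=0011
1: · MOVGT
2: · MOVVC
3: ✓ CMP  NZCV=0011
4: · MOVLS
5: ✓ SUBPL  r3←0x5c
6: ✓ MOVHI  r0←0x9a

EXEC = [5,6]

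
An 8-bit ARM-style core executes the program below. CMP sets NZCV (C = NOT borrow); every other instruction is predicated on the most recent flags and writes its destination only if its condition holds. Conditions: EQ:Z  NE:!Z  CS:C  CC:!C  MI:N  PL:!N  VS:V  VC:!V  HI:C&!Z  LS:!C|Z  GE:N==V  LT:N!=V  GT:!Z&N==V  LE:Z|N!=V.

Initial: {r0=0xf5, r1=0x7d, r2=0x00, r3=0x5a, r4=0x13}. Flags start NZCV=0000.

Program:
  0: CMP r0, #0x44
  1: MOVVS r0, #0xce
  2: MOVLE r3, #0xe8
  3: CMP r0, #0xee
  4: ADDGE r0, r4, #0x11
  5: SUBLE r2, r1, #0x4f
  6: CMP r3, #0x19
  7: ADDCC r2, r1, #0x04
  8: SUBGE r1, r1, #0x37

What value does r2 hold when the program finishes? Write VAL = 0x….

[0] flags=1010 → (cmp)
[1] flags=1010 VS?F → skip
[2] flags=1010 LE?T → r3=0xe8
[3] flags=0010 → (cmp)
[4] flags=0010 GE?T → r0=0x24
[5] flags=0010 LE?F → skip
[6] flags=1010 → (cmp)
[7] flags=1010 CC?F → skip
[8] flags=1010 GE?F → skip

VAL = 0x00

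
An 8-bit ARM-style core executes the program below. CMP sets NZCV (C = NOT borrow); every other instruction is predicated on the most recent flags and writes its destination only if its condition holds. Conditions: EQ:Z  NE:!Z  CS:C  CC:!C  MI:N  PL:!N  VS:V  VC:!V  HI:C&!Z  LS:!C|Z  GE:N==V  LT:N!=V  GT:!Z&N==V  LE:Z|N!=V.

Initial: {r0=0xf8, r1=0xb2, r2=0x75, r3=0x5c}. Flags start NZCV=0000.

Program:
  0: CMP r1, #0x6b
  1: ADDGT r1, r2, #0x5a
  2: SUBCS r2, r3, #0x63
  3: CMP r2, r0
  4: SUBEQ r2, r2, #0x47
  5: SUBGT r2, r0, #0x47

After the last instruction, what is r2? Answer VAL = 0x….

[0] flags=0011 → (cmp)
[1] flags=0011 GT?F → skip
[2] flags=0011 CS?T → r2=0xf9
[3] flags=0010 → (cmp)
[4] flags=0010 EQ?F → skip
[5] flags=0010 GT?T → r2=0xb1

VAL = 0xb1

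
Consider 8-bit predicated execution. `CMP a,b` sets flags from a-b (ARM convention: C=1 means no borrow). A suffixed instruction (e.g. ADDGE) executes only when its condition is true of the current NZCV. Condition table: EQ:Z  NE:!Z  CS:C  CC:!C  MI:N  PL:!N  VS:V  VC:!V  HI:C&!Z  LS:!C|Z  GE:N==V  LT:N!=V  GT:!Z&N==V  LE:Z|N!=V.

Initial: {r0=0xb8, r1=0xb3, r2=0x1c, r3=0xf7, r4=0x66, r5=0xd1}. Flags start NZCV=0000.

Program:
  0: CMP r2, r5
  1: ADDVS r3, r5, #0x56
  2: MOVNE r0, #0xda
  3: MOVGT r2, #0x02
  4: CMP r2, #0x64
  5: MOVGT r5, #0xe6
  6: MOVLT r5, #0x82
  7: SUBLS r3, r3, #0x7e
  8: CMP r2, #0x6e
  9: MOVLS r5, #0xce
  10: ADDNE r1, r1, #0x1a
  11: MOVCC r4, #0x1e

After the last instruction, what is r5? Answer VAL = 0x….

[0] flags=0000 → (cmp)
[1] flags=0000 VS?F → skip
[2] flags=0000 NE?T → r0=0xda
[3] flags=0000 GT?T → r2=0x02
[4] flags=1000 → (cmp)
[5] flags=1000 GT?F → skip
[6] flags=1000 LT?T → r5=0x82
[7] flags=1000 LS?T → r3=0x79
[8] flags=1000 → (cmp)
[9] flags=1000 LS?T → r5=0xce
[10] flags=1000 NE?T → r1=0xcd
[11] flags=1000 CC?T → r4=0x1e

VAL = 0xce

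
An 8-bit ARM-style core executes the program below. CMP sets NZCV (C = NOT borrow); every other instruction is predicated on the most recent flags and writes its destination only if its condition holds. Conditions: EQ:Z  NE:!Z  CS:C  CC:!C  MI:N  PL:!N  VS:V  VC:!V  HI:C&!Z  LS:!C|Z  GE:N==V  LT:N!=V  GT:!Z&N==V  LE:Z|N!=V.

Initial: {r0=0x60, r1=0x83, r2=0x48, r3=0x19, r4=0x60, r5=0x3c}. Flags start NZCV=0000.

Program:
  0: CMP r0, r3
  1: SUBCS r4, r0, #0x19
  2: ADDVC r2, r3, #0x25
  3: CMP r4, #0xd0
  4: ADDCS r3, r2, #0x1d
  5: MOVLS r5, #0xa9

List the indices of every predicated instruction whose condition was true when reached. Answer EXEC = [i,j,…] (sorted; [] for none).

EXEC = [1,2,5]

[0] flags=0010 → (cmp)
[1] flags=0010 CS?T → r4=0x47
[2] flags=0010 VC?T → r2=0x3e
[3] flags=0000 → (cmp)
[4] flags=0000 CS?F → skip
[5] flags=0000 LS?T → r5=0xa9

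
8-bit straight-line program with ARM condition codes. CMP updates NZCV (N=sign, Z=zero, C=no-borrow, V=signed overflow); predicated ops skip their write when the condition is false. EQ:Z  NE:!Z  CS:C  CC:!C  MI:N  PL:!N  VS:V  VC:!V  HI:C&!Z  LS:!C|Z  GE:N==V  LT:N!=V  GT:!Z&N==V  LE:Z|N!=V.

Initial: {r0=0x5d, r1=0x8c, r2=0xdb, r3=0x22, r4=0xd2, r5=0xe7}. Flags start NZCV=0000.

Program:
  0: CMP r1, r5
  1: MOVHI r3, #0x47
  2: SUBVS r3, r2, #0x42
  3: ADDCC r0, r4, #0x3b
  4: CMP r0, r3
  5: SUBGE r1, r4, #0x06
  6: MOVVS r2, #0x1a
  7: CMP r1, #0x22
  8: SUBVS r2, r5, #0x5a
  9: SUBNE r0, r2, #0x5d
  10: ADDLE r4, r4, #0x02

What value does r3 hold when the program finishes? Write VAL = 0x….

VAL = 0x22

0: ✓ CMP  NZCV=1000
1: · MOVHI
2: · SUBVS
3: ✓ ADDCC  r0←0x0d
4: ✓ CMP  NZCV=1000
5: · SUBGE
6: · MOVVS
7: ✓ CMP  NZCV=0011
8: ✓ SUBVS  r2←0x8d
9: ✓ SUBNE  r0←0x30
10: ✓ ADDLE  r4←0xd4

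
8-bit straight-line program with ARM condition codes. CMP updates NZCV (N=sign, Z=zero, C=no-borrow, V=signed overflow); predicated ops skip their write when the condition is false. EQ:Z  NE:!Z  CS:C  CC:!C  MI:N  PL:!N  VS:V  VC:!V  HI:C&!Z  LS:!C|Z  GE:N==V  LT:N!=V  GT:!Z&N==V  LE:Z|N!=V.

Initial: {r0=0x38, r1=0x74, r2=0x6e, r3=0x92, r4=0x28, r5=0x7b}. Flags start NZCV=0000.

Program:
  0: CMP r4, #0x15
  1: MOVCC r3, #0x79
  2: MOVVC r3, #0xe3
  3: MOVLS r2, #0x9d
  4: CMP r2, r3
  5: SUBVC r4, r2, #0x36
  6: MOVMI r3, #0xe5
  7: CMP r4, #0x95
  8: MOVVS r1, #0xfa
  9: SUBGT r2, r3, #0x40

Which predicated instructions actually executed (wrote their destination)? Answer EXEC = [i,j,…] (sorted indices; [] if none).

0: ✓ CMP  NZCV=0010
1: · MOVCC
2: ✓ MOVVC  r3←0xe3
3: · MOVLS
4: ✓ CMP  NZCV=1001
5: · SUBVC
6: ✓ MOVMI  r3←0xe5
7: ✓ CMP  NZCV=1001
8: ✓ MOVVS  r1←0xfa
9: ✓ SUBGT  r2←0xa5

EXEC = [2,6,8,9]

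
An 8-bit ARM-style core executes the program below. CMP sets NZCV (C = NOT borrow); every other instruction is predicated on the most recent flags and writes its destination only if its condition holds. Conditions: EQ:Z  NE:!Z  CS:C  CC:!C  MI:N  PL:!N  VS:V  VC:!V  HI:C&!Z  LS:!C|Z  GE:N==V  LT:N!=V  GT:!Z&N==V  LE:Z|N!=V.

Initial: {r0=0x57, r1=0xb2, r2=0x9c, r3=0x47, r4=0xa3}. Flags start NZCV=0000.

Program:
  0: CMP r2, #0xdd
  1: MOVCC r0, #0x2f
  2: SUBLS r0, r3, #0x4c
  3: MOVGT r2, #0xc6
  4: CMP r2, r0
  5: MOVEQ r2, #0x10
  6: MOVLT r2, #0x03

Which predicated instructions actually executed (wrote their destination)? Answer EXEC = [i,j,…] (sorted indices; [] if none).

EXEC = [1,2,6]

0: ✓ CMP  NZCV=1000
1: ✓ MOVCC  r0←0x2f
2: ✓ SUBLS  r0←0xfb
3: · MOVGT
4: ✓ CMP  NZCV=1000
5: · MOVEQ
6: ✓ MOVLT  r2←0x03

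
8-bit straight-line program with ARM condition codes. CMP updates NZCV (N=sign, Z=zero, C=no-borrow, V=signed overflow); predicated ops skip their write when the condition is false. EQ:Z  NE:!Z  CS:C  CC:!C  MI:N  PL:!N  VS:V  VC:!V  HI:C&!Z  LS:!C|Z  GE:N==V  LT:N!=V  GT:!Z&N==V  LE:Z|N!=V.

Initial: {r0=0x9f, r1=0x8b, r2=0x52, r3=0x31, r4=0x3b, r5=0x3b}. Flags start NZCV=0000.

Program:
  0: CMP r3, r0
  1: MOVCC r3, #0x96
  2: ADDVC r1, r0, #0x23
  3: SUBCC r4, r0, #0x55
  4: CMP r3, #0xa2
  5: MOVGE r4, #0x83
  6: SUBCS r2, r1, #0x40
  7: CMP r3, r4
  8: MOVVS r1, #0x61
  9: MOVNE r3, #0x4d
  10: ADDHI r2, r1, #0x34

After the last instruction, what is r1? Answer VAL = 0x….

VAL = 0x61

[0] flags=1001 → (cmp)
[1] flags=1001 CC?T → r3=0x96
[2] flags=1001 VC?F → skip
[3] flags=1001 CC?T → r4=0x4a
[4] flags=1000 → (cmp)
[5] flags=1000 GE?F → skip
[6] flags=1000 CS?F → skip
[7] flags=0011 → (cmp)
[8] flags=0011 VS?T → r1=0x61
[9] flags=0011 NE?T → r3=0x4d
[10] flags=0011 HI?T → r2=0x95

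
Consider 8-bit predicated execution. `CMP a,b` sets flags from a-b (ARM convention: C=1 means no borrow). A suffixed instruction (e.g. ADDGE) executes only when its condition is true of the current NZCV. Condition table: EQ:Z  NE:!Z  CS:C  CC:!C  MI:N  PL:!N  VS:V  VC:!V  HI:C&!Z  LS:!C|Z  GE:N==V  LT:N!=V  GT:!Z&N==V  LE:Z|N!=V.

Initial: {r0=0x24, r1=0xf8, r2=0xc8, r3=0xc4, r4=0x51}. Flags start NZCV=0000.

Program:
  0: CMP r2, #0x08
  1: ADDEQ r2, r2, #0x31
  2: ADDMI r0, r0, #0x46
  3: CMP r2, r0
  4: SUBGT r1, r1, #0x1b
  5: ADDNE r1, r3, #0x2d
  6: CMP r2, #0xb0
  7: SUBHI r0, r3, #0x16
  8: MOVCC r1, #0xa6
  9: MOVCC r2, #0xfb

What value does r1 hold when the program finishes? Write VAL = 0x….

[0] flags=1010 → (cmp)
[1] flags=1010 EQ?F → skip
[2] flags=1010 MI?T → r0=0x6a
[3] flags=0011 → (cmp)
[4] flags=0011 GT?F → skip
[5] flags=0011 NE?T → r1=0xf1
[6] flags=0010 → (cmp)
[7] flags=0010 HI?T → r0=0xae
[8] flags=0010 CC?F → skip
[9] flags=0010 CC?F → skip

VAL = 0xf1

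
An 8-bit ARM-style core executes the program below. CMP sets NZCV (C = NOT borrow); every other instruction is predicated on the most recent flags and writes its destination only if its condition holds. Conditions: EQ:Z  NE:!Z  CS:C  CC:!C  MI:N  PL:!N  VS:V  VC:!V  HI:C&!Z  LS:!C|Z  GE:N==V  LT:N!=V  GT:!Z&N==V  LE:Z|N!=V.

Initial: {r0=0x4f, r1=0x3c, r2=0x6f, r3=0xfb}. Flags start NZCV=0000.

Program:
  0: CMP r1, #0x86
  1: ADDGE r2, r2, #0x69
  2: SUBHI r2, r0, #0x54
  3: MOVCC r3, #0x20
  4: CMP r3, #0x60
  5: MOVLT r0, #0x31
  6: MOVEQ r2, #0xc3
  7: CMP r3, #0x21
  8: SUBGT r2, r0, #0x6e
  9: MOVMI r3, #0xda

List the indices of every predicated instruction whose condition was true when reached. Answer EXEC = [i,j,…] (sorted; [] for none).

EXEC = [1,3,5,9]

[0] flags=1001 → (cmp)
[1] flags=1001 GE?T → r2=0xd8
[2] flags=1001 HI?F → skip
[3] flags=1001 CC?T → r3=0x20
[4] flags=1000 → (cmp)
[5] flags=1000 LT?T → r0=0x31
[6] flags=1000 EQ?F → skip
[7] flags=1000 → (cmp)
[8] flags=1000 GT?F → skip
[9] flags=1000 MI?T → r3=0xda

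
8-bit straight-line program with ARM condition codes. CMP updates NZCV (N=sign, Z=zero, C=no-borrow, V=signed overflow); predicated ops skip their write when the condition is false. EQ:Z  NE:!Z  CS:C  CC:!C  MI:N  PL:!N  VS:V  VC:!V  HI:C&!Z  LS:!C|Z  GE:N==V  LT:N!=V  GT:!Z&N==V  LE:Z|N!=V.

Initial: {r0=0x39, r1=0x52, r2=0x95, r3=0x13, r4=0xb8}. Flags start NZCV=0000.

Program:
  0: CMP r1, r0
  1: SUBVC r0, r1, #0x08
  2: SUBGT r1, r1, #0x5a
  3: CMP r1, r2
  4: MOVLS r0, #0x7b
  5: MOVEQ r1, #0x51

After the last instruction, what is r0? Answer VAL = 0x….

[0] flags=0010 → (cmp)
[1] flags=0010 VC?T → r0=0x4a
[2] flags=0010 GT?T → r1=0xf8
[3] flags=0010 → (cmp)
[4] flags=0010 LS?F → skip
[5] flags=0010 EQ?F → skip

VAL = 0x4a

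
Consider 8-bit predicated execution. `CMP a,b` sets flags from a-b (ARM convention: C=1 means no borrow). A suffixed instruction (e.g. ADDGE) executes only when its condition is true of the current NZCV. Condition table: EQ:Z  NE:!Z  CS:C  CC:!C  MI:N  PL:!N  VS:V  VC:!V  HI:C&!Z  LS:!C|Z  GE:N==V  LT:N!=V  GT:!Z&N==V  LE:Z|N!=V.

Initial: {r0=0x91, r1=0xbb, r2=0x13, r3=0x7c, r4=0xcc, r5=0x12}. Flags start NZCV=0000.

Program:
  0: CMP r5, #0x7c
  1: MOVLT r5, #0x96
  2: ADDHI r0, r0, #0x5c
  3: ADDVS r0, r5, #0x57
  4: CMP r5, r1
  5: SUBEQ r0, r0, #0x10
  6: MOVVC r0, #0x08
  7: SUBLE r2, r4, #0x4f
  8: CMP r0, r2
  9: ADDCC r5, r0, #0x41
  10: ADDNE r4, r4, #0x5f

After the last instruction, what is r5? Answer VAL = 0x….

[0] flags=1000 → (cmp)
[1] flags=1000 LT?T → r5=0x96
[2] flags=1000 HI?F → skip
[3] flags=1000 VS?F → skip
[4] flags=1000 → (cmp)
[5] flags=1000 EQ?F → skip
[6] flags=1000 VC?T → r0=0x08
[7] flags=1000 LE?T → r2=0x7d
[8] flags=1000 → (cmp)
[9] flags=1000 CC?T → r5=0x49
[10] flags=1000 NE?T → r4=0x2b

VAL = 0x49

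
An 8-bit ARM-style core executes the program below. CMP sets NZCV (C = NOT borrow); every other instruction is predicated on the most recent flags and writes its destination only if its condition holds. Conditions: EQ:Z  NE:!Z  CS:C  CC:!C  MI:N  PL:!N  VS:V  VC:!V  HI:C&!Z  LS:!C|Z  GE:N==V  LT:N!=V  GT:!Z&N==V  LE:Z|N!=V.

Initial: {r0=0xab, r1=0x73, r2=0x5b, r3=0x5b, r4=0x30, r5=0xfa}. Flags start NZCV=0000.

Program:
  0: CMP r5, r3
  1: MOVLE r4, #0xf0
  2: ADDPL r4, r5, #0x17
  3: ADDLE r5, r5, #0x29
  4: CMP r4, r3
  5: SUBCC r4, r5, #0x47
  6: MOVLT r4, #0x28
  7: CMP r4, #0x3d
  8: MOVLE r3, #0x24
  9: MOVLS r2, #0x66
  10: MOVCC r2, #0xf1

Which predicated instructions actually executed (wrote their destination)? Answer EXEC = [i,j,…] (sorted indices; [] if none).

EXEC = [1,3,6,8,9,10]

[0] flags=1010 → (cmp)
[1] flags=1010 LE?T → r4=0xf0
[2] flags=1010 PL?F → skip
[3] flags=1010 LE?T → r5=0x23
[4] flags=1010 → (cmp)
[5] flags=1010 CC?F → skip
[6] flags=1010 LT?T → r4=0x28
[7] flags=1000 → (cmp)
[8] flags=1000 LE?T → r3=0x24
[9] flags=1000 LS?T → r2=0x66
[10] flags=1000 CC?T → r2=0xf1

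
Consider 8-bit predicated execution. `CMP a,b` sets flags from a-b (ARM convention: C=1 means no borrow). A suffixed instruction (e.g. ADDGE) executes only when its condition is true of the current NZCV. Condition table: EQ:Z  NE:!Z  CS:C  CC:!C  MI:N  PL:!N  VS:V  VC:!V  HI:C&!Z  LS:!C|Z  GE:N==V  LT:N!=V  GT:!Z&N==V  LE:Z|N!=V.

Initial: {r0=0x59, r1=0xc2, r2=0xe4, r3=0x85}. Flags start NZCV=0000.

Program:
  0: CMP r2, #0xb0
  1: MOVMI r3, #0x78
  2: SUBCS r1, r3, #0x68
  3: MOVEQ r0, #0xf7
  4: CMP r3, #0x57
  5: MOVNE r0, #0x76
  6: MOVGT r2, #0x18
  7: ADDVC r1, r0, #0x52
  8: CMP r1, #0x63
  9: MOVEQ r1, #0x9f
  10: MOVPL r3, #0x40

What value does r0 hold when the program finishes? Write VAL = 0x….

[0] flags=0010 → (cmp)
[1] flags=0010 MI?F → skip
[2] flags=0010 CS?T → r1=0x1d
[3] flags=0010 EQ?F → skip
[4] flags=0011 → (cmp)
[5] flags=0011 NE?T → r0=0x76
[6] flags=0011 GT?F → skip
[7] flags=0011 VC?F → skip
[8] flags=1000 → (cmp)
[9] flags=1000 EQ?F → skip
[10] flags=1000 PL?F → skip

VAL = 0x76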